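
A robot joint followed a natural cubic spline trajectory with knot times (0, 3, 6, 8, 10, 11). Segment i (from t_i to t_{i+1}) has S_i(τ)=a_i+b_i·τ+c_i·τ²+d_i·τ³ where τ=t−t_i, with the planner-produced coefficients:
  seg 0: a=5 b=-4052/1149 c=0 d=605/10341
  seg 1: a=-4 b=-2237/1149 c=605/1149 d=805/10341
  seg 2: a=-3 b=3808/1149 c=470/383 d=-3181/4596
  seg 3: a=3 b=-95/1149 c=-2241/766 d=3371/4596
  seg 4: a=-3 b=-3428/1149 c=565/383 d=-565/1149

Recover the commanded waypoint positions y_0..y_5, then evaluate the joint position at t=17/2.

y_0=5 y_1=-4 y_2=-3 y_3=3 y_4=-3 y_5=-5
S(17/2) = 28421/12256

y_0 = S_0(0) = a_0 = 5
y_1 = S_1(0) = a_1 = -4
y_2 = S_2(0) = a_2 = -3
y_3 = S_3(0) = a_3 = 3
y_4 = S_4(0) = a_4 = -3
y_5 = S_4(1) = -5
t_q=17/2 is in segment 3 (τ=1/2); S_3(τ)=28421/12256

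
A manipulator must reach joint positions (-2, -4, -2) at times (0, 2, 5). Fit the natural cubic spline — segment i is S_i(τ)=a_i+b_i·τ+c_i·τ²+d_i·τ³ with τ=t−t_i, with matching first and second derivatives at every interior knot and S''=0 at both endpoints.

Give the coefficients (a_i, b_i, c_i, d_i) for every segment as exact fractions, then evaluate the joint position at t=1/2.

Δ: Δ0=-1, Δ1=2/3
row 1: diag=10, rhs=10; c'=3/10, d'=1
back: M1=1
M: M0=0, M1=1, M2=0
seg 0: a=-2, c=M0/2=0, d=(M1−M0)/(6·2)=1/12, b=Δ0−h0·(2M0+M1)/6=-4/3
seg 1: a=-4, c=M1/2=1/2, d=(M2−M1)/(6·3)=-1/18, b=Δ1−h1·(2M1+M2)/6=-1/3
t_q=1/2 → seg 0, τ=1/2; S=-2+-4/3·τ+0·τ²+1/12·τ³=-85/32

  seg 0: a=-2 b=-4/3 c=0 d=1/12
  seg 1: a=-4 b=-1/3 c=1/2 d=-1/18
S(1/2) = -85/32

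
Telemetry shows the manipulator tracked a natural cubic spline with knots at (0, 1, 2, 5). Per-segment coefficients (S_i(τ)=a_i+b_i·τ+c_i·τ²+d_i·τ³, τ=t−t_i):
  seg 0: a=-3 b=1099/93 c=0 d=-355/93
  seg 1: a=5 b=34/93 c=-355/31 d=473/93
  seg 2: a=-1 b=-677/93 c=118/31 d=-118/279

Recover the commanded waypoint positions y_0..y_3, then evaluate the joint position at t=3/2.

y_0=-3 y_1=5 y_2=-1 y_3=0
S(3/2) = 733/248

y_0 = S_0(0) = a_0 = -3
y_1 = S_1(0) = a_1 = 5
y_2 = S_2(0) = a_2 = -1
y_3 = S_2(3) = 0
t_q=3/2 is in segment 1 (τ=1/2); S_1(τ)=733/248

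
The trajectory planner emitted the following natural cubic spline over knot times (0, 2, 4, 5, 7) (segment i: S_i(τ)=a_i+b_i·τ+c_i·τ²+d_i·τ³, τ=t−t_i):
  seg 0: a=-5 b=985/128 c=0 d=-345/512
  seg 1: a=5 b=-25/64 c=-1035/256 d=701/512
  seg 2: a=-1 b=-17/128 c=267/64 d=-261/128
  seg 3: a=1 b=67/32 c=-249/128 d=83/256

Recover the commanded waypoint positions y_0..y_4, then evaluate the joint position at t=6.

y_0 = S_0(0) = a_0 = -5
y_1 = S_1(0) = a_1 = 5
y_2 = S_2(0) = a_2 = -1
y_3 = S_3(0) = a_3 = 1
y_4 = S_3(2) = 0
t_q=6 is in segment 3 (τ=1); S_3(τ)=377/256

y_0=-5 y_1=5 y_2=-1 y_3=1 y_4=0
S(6) = 377/256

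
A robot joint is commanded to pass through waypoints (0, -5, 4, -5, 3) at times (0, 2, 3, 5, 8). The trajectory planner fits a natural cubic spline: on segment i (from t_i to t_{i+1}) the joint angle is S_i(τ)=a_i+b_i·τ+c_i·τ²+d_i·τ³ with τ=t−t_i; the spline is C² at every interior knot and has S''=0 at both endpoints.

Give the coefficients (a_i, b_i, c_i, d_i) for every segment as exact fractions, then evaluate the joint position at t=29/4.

Δ: Δ0=-5/2, Δ1=9, Δ2=-9/2, Δ3=8/3
row 1: diag=6, rhs=69; c'=1/6, d'=23/2
row 2: denom=6−1·1/6=35/6; d'=(-81−1·23/2)/(35/6)=-111/7
row 3: denom=10−2·12/35=326/35; d'=(43−2·-111/7)/(326/35)=2615/326
back: M3=2615/326
back: M2=-111/7−12/35·2615/326=-3033/163
back: M1=23/2−1/6·-3033/163=2380/163
M: M0=0, M1=2380/163, M2=-3033/163, M3=2615/326, M4=0
seg 0: a=0, c=M0/2=0, d=(M1−M0)/(6·2)=595/489, b=Δ0−h0·(2M0+M1)/6=-7205/978
seg 1: a=-5, c=M1/2=1190/163, d=(M2−M1)/(6·1)=-5413/978, b=Δ1−h1·(2M1+M2)/6=7075/978
seg 2: a=4, c=M2/2=-3033/326, d=(M3−M2)/(6·2)=8681/3912, b=Δ2−h2·(2M2+M3)/6=2558/489
seg 3: a=-5, c=M3/2=2615/652, d=(M4−M3)/(6·3)=-2615/5868, b=Δ3−h3·(2M3+M4)/6=-5237/978
t_q=29/4 → seg 3, τ=9/4; S=-5+-5237/978·τ+2615/652·τ²+-2615/5868·τ³=-75947/41728

  seg 0: a=0 b=-7205/978 c=0 d=595/489
  seg 1: a=-5 b=7075/978 c=1190/163 d=-5413/978
  seg 2: a=4 b=2558/489 c=-3033/326 d=8681/3912
  seg 3: a=-5 b=-5237/978 c=2615/652 d=-2615/5868
S(29/4) = -75947/41728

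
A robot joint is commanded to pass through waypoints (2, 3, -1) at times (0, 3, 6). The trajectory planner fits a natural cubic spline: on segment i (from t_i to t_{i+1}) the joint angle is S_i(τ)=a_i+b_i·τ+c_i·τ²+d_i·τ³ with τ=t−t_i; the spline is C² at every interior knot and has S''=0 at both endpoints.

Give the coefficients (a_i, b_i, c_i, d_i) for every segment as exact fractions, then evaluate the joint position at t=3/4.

  seg 0: a=2 b=3/4 c=0 d=-5/108
  seg 1: a=3 b=-1/2 c=-5/12 d=5/108
S(3/4) = 651/256

Δ: Δ0=1/3, Δ1=-4/3
row 1: diag=12, rhs=-10; c'=1/4, d'=-5/6
back: M1=-5/6
M: M0=0, M1=-5/6, M2=0
seg 0: a=2, c=M0/2=0, d=(M1−M0)/(6·3)=-5/108, b=Δ0−h0·(2M0+M1)/6=3/4
seg 1: a=3, c=M1/2=-5/12, d=(M2−M1)/(6·3)=5/108, b=Δ1−h1·(2M1+M2)/6=-1/2
t_q=3/4 → seg 0, τ=3/4; S=2+3/4·τ+0·τ²+-5/108·τ³=651/256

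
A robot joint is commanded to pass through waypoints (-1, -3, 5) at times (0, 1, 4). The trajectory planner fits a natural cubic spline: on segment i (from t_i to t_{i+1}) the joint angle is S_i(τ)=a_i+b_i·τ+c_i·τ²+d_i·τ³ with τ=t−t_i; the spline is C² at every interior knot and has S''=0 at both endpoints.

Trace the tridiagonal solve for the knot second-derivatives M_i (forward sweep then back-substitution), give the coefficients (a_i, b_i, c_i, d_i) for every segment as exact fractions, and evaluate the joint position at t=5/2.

  seg 0: a=-1 b=-31/12 c=0 d=7/12
  seg 1: a=-3 b=-5/6 c=7/4 d=-7/36
S(5/2) = -31/32

Δ: Δ0=-2, Δ1=8/3
row 1: diag=8, rhs=28; c'=3/8, d'=7/2
back: M1=7/2
M: M0=0, M1=7/2, M2=0
seg 0: a=-1, c=M0/2=0, d=(M1−M0)/(6·1)=7/12, b=Δ0−h0·(2M0+M1)/6=-31/12
seg 1: a=-3, c=M1/2=7/4, d=(M2−M1)/(6·3)=-7/36, b=Δ1−h1·(2M1+M2)/6=-5/6
t_q=5/2 → seg 1, τ=3/2; S=-3+-5/6·τ+7/4·τ²+-7/36·τ³=-31/32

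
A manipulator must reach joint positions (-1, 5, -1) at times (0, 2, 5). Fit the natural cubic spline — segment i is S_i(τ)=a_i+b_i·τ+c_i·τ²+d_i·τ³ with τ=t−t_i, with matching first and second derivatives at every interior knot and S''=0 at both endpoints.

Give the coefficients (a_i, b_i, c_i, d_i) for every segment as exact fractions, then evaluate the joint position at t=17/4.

Δ: Δ0=3, Δ1=-2
row 1: diag=10, rhs=-30; c'=3/10, d'=-3
back: M1=-3
M: M0=0, M1=-3, M2=0
seg 0: a=-1, c=M0/2=0, d=(M1−M0)/(6·2)=-1/4, b=Δ0−h0·(2M0+M1)/6=4
seg 1: a=5, c=M1/2=-3/2, d=(M2−M1)/(6·3)=1/6, b=Δ1−h1·(2M1+M2)/6=1
t_q=17/4 → seg 1, τ=9/4; S=5+1·τ+-3/2·τ²+1/6·τ³=199/128

  seg 0: a=-1 b=4 c=0 d=-1/4
  seg 1: a=5 b=1 c=-3/2 d=1/6
S(17/4) = 199/128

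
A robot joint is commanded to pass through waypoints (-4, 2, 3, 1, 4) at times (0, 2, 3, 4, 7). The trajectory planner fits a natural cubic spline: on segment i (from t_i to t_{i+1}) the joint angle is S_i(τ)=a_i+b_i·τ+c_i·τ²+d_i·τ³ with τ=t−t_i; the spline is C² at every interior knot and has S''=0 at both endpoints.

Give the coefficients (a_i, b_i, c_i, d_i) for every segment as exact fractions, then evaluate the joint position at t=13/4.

Δ: Δ0=3, Δ1=1, Δ2=-2, Δ3=1
row 1: diag=6, rhs=-12; c'=1/6, d'=-2
row 2: denom=4−1·1/6=23/6; d'=(-18−1·-2)/(23/6)=-96/23
row 3: denom=8−1·6/23=178/23; d'=(18−1·-96/23)/(178/23)=255/89
back: M3=255/89
back: M2=-96/23−6/23·255/89=-438/89
back: M1=-2−1/6·-438/89=-105/89
M: M0=0, M1=-105/89, M2=-438/89, M3=255/89, M4=0
seg 0: a=-4, c=M0/2=0, d=(M1−M0)/(6·2)=-35/356, b=Δ0−h0·(2M0+M1)/6=302/89
seg 1: a=2, c=M1/2=-105/178, d=(M2−M1)/(6·1)=-111/178, b=Δ1−h1·(2M1+M2)/6=197/89
seg 2: a=3, c=M2/2=-219/89, d=(M3−M2)/(6·1)=231/178, b=Δ2−h2·(2M2+M3)/6=-149/178
seg 3: a=1, c=M3/2=255/178, d=(M4−M3)/(6·3)=-85/534, b=Δ3−h3·(2M3+M4)/6=-166/89
t_q=13/4 → seg 2, τ=1/4; S=3+-149/178·τ+-219/89·τ²+231/178·τ³=30271/11392

  seg 0: a=-4 b=302/89 c=0 d=-35/356
  seg 1: a=2 b=197/89 c=-105/178 d=-111/178
  seg 2: a=3 b=-149/178 c=-219/89 d=231/178
  seg 3: a=1 b=-166/89 c=255/178 d=-85/534
S(13/4) = 30271/11392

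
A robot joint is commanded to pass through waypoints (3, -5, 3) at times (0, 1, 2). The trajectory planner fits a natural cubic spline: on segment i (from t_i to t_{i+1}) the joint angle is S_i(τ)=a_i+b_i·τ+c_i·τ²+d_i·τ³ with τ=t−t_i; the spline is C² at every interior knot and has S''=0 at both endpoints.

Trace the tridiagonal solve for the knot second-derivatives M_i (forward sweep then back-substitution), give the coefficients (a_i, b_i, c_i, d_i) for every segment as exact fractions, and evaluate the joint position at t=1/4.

  seg 0: a=3 b=-12 c=0 d=4
  seg 1: a=-5 b=0 c=12 d=-4
S(1/4) = 1/16

Δ: Δ0=-8, Δ1=8
row 1: diag=4, rhs=96; c'=1/4, d'=24
back: M1=24
M: M0=0, M1=24, M2=0
seg 0: a=3, c=M0/2=0, d=(M1−M0)/(6·1)=4, b=Δ0−h0·(2M0+M1)/6=-12
seg 1: a=-5, c=M1/2=12, d=(M2−M1)/(6·1)=-4, b=Δ1−h1·(2M1+M2)/6=0
t_q=1/4 → seg 0, τ=1/4; S=3+-12·τ+0·τ²+4·τ³=1/16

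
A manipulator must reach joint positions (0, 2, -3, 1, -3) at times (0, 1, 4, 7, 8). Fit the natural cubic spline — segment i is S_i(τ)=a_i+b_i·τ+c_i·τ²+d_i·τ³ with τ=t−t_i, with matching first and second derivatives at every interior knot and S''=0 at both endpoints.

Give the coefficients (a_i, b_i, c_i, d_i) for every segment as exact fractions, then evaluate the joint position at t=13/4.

Δ: Δ0=2, Δ1=-5/3, Δ2=4/3, Δ3=-4
row 1: diag=8, rhs=-22; c'=3/8, d'=-11/4
row 2: denom=12−3·3/8=87/8; d'=(18−3·-11/4)/(87/8)=70/29
row 3: denom=8−3·8/29=208/29; d'=(-32−3·70/29)/(208/29)=-569/104
back: M3=-569/104
back: M2=70/29−8/29·-569/104=51/13
back: M1=-11/4−3/8·51/13=-439/104
M: M0=0, M1=-439/104, M2=51/13, M3=-569/104, M4=0
seg 0: a=0, c=M0/2=0, d=(M1−M0)/(6·1)=-439/624, b=Δ0−h0·(2M0+M1)/6=1687/624
seg 1: a=2, c=M1/2=-439/208, d=(M2−M1)/(6·3)=847/1872, b=Δ1−h1·(2M1+M2)/6=185/312
seg 2: a=-3, c=M2/2=51/26, d=(M3−M2)/(6·3)=-977/1872, b=Δ2−h2·(2M2+M3)/6=7/48
seg 3: a=1, c=M3/2=-569/208, d=(M4−M3)/(6·1)=569/624, b=Δ3−h3·(2M3+M4)/6=-679/312
t_q=13/4 → seg 1, τ=9/4; S=2+185/312·τ+-439/208·τ²+847/1872·τ³=-29245/13312

  seg 0: a=0 b=1687/624 c=0 d=-439/624
  seg 1: a=2 b=185/312 c=-439/208 d=847/1872
  seg 2: a=-3 b=7/48 c=51/26 d=-977/1872
  seg 3: a=1 b=-679/312 c=-569/208 d=569/624
S(13/4) = -29245/13312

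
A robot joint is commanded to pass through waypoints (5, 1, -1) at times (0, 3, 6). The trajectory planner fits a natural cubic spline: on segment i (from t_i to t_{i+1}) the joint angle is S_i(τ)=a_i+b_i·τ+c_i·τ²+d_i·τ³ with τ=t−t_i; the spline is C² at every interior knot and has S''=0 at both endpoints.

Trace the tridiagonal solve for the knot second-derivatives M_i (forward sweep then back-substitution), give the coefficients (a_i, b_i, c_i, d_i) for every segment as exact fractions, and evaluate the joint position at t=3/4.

Δ: Δ0=-4/3, Δ1=-2/3
row 1: diag=12, rhs=4; c'=1/4, d'=1/3
back: M1=1/3
M: M0=0, M1=1/3, M2=0
seg 0: a=5, c=M0/2=0, d=(M1−M0)/(6·3)=1/54, b=Δ0−h0·(2M0+M1)/6=-3/2
seg 1: a=1, c=M1/2=1/6, d=(M2−M1)/(6·3)=-1/54, b=Δ1−h1·(2M1+M2)/6=-1
t_q=3/4 → seg 0, τ=3/4; S=5+-3/2·τ+0·τ²+1/54·τ³=497/128

  seg 0: a=5 b=-3/2 c=0 d=1/54
  seg 1: a=1 b=-1 c=1/6 d=-1/54
S(3/4) = 497/128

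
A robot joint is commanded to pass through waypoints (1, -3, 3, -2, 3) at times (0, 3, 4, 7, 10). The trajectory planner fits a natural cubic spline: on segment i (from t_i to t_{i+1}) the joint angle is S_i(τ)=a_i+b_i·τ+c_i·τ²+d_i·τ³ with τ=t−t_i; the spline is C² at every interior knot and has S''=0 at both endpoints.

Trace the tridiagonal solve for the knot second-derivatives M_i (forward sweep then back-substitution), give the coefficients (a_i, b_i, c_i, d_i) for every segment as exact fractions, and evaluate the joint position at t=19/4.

Δ: Δ0=-4/3, Δ1=6, Δ2=-5/3, Δ3=5/3
row 1: diag=8, rhs=44; c'=1/8, d'=11/2
row 2: denom=8−1·1/8=63/8; d'=(-46−1·11/2)/(63/8)=-412/63
row 3: denom=12−3·8/21=76/7; d'=(20−3·-412/63)/(76/7)=208/57
back: M3=208/57
back: M2=-412/63−8/21·208/57=-452/57
back: M1=11/2−1/8·-452/57=370/57
M: M0=0, M1=370/57, M2=-452/57, M3=208/57, M4=0
seg 0: a=1, c=M0/2=0, d=(M1−M0)/(6·3)=185/513, b=Δ0−h0·(2M0+M1)/6=-87/19
seg 1: a=-3, c=M1/2=185/57, d=(M2−M1)/(6·1)=-137/57, b=Δ1−h1·(2M1+M2)/6=98/19
seg 2: a=3, c=M2/2=-226/57, d=(M3−M2)/(6·3)=110/171, b=Δ2−h2·(2M2+M3)/6=253/57
seg 3: a=-2, c=M3/2=104/57, d=(M4−M3)/(6·3)=-104/513, b=Δ3−h3·(2M3+M4)/6=-113/57
t_q=19/4 → seg 2, τ=3/4; S=3+253/57·τ+-226/57·τ²+110/171·τ³=2657/608

  seg 0: a=1 b=-87/19 c=0 d=185/513
  seg 1: a=-3 b=98/19 c=185/57 d=-137/57
  seg 2: a=3 b=253/57 c=-226/57 d=110/171
  seg 3: a=-2 b=-113/57 c=104/57 d=-104/513
S(19/4) = 2657/608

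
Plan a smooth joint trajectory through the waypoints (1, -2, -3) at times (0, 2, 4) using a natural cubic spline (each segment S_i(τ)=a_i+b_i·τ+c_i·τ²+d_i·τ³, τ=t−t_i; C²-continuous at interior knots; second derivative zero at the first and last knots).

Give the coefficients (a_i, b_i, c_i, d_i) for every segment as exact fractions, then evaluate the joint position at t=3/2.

  seg 0: a=1 b=-7/4 c=0 d=1/16
  seg 1: a=-2 b=-1 c=3/8 d=-1/16
S(3/2) = -181/128

Δ: Δ0=-3/2, Δ1=-1/2
row 1: diag=8, rhs=6; c'=1/4, d'=3/4
back: M1=3/4
M: M0=0, M1=3/4, M2=0
seg 0: a=1, c=M0/2=0, d=(M1−M0)/(6·2)=1/16, b=Δ0−h0·(2M0+M1)/6=-7/4
seg 1: a=-2, c=M1/2=3/8, d=(M2−M1)/(6·2)=-1/16, b=Δ1−h1·(2M1+M2)/6=-1
t_q=3/2 → seg 0, τ=3/2; S=1+-7/4·τ+0·τ²+1/16·τ³=-181/128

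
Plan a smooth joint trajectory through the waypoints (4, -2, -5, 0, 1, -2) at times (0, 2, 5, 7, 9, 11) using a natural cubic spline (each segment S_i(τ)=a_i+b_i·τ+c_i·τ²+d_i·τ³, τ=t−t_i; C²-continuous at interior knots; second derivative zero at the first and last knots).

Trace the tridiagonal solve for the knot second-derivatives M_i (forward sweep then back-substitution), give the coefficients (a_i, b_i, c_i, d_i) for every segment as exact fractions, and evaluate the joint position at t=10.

Δ: Δ0=-3, Δ1=-1, Δ2=5/2, Δ3=1/2, Δ4=-3/2
row 1: diag=10, rhs=12; c'=3/10, d'=6/5
row 2: denom=10−3·3/10=91/10; d'=(21−3·6/5)/(91/10)=174/91
row 3: denom=8−2·20/91=688/91; d'=(-12−2·174/91)/(688/91)=-90/43
row 4: denom=8−2·91/344=1285/172; d'=(-12−2·-90/43)/(1285/172)=-1344/1285
back: M4=-1344/1285
back: M3=-90/43−91/344·-1344/1285=-2334/1285
back: M2=174/91−20/91·-2334/1285=594/257
back: M1=6/5−3/10·594/257=651/1285
M: M0=0, M1=651/1285, M2=594/257, M3=-2334/1285, M4=-1344/1285, M5=0
seg 0: a=4, c=M0/2=0, d=(M1−M0)/(6·2)=217/5140, b=Δ0−h0·(2M0+M1)/6=-4072/1285
seg 1: a=-2, c=M1/2=651/2570, d=(M2−M1)/(6·3)=773/7710, b=Δ1−h1·(2M1+M2)/6=-3421/1285
seg 2: a=-5, c=M2/2=297/257, d=(M3−M2)/(6·2)=-442/1285, b=Δ2−h2·(2M2+M3)/6=4021/2570
seg 3: a=0, c=M3/2=-1167/1285, d=(M4−M3)/(6·2)=33/514, b=Δ3−h3·(2M3+M4)/6=5293/2570
seg 4: a=1, c=M4/2=-672/1285, d=(M5−M4)/(6·2)=112/1285, b=Δ4−h4·(2M4+M5)/6=-2063/2570
t_q=10 → seg 4, τ=1; S=1+-2063/2570·τ+-672/1285·τ²+112/1285·τ³=-613/2570

  seg 0: a=4 b=-4072/1285 c=0 d=217/5140
  seg 1: a=-2 b=-3421/1285 c=651/2570 d=773/7710
  seg 2: a=-5 b=4021/2570 c=297/257 d=-442/1285
  seg 3: a=0 b=5293/2570 c=-1167/1285 d=33/514
  seg 4: a=1 b=-2063/2570 c=-672/1285 d=112/1285
S(10) = -613/2570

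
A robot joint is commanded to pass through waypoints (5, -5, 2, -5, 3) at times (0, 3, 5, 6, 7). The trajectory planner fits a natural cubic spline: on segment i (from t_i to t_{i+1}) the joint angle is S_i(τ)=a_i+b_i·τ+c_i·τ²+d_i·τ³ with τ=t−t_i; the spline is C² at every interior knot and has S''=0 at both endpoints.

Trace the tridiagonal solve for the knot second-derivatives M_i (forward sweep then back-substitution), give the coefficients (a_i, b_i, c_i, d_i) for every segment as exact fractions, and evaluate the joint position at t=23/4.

Δ: Δ0=-10/3, Δ1=7/2, Δ2=-7, Δ3=8
row 1: diag=10, rhs=41; c'=1/5, d'=41/10
row 2: denom=6−2·1/5=28/5; d'=(-63−2·41/10)/(28/5)=-89/7
row 3: denom=4−1·5/28=107/28; d'=(90−1·-89/7)/(107/28)=2876/107
back: M3=2876/107
back: M2=-89/7−5/28·2876/107=-1874/107
back: M1=41/10−1/5·-1874/107=1627/214
M: M0=0, M1=1627/214, M2=-1874/107, M3=2876/107, M4=0
seg 0: a=5, c=M0/2=0, d=(M1−M0)/(6·3)=1627/3852, b=Δ0−h0·(2M0+M1)/6=-9161/1284
seg 1: a=-5, c=M1/2=1627/428, d=(M2−M1)/(6·2)=-5375/2568, b=Δ1−h1·(2M1+M2)/6=2741/642
seg 2: a=2, c=M2/2=-937/107, d=(M3−M2)/(6·1)=2375/321, b=Δ2−h2·(2M2+M3)/6=-1811/321
seg 3: a=-5, c=M3/2=1438/107, d=(M4−M3)/(6·1)=-1438/321, b=Δ3−h3·(2M3+M4)/6=-308/321
t_q=23/4 → seg 2, τ=3/4; S=2+-1811/321·τ+-937/107·τ²+2375/321·τ³=-27637/6848

  seg 0: a=5 b=-9161/1284 c=0 d=1627/3852
  seg 1: a=-5 b=2741/642 c=1627/428 d=-5375/2568
  seg 2: a=2 b=-1811/321 c=-937/107 d=2375/321
  seg 3: a=-5 b=-308/321 c=1438/107 d=-1438/321
S(23/4) = -27637/6848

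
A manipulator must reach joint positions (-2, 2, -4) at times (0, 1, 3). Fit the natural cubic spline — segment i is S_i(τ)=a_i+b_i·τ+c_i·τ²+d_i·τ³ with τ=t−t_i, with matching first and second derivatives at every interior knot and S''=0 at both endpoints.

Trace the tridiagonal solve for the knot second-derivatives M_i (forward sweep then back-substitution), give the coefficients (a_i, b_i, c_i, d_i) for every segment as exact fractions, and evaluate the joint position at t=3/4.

  seg 0: a=-2 b=31/6 c=0 d=-7/6
  seg 1: a=2 b=5/3 c=-7/2 d=7/12
S(3/4) = 177/128

Δ: Δ0=4, Δ1=-3
row 1: diag=6, rhs=-42; c'=1/3, d'=-7
back: M1=-7
M: M0=0, M1=-7, M2=0
seg 0: a=-2, c=M0/2=0, d=(M1−M0)/(6·1)=-7/6, b=Δ0−h0·(2M0+M1)/6=31/6
seg 1: a=2, c=M1/2=-7/2, d=(M2−M1)/(6·2)=7/12, b=Δ1−h1·(2M1+M2)/6=5/3
t_q=3/4 → seg 0, τ=3/4; S=-2+31/6·τ+0·τ²+-7/6·τ³=177/128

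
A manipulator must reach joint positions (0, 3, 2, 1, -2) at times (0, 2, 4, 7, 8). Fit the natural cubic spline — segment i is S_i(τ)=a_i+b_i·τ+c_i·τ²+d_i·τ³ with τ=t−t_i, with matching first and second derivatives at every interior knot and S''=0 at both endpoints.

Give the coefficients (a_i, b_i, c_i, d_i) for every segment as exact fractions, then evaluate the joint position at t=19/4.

Δ: Δ0=3/2, Δ1=-1/2, Δ2=-1/3, Δ3=-3
row 1: diag=8, rhs=-12; c'=1/4, d'=-3/2
row 2: denom=10−2·1/4=19/2; d'=(1−2·-3/2)/(19/2)=8/19
row 3: denom=8−3·6/19=134/19; d'=(-16−3·8/19)/(134/19)=-164/67
back: M3=-164/67
back: M2=8/19−6/19·-164/67=80/67
back: M1=-3/2−1/4·80/67=-241/134
M: M0=0, M1=-241/134, M2=80/67, M3=-164/67, M4=0
seg 0: a=0, c=M0/2=0, d=(M1−M0)/(6·2)=-241/1608, b=Δ0−h0·(2M0+M1)/6=422/201
seg 1: a=3, c=M1/2=-241/268, d=(M2−M1)/(6·2)=401/1608, b=Δ1−h1·(2M1+M2)/6=121/402
seg 2: a=2, c=M2/2=40/67, d=(M3−M2)/(6·3)=-122/603, b=Δ2−h2·(2M2+M3)/6=-61/201
seg 3: a=1, c=M3/2=-82/67, d=(M4−M3)/(6·1)=82/201, b=Δ3−h3·(2M3+M4)/6=-439/201
t_q=19/4 → seg 2, τ=3/4; S=2+-61/201·τ+40/67·τ²+-122/603·τ³=4337/2144

  seg 0: a=0 b=422/201 c=0 d=-241/1608
  seg 1: a=3 b=121/402 c=-241/268 d=401/1608
  seg 2: a=2 b=-61/201 c=40/67 d=-122/603
  seg 3: a=1 b=-439/201 c=-82/67 d=82/201
S(19/4) = 4337/2144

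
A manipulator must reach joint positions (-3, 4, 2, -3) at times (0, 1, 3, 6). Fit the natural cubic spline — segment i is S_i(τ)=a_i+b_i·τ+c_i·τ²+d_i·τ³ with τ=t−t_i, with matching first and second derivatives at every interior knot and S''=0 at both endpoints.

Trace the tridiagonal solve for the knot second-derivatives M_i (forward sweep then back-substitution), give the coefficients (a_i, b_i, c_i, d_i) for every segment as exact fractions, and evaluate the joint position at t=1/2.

  seg 0: a=-3 b=353/42 c=0 d=-59/42
  seg 1: a=4 b=88/21 c=-59/14 d=17/21
  seg 2: a=2 b=-62/21 c=9/14 d=-1/14
S(1/2) = 115/112

Δ: Δ0=7, Δ1=-1, Δ2=-5/3
row 1: diag=6, rhs=-48; c'=1/3, d'=-8
row 2: denom=10−2·1/3=28/3; d'=(-4−2·-8)/(28/3)=9/7
back: M2=9/7
back: M1=-8−1/3·9/7=-59/7
M: M0=0, M1=-59/7, M2=9/7, M3=0
seg 0: a=-3, c=M0/2=0, d=(M1−M0)/(6·1)=-59/42, b=Δ0−h0·(2M0+M1)/6=353/42
seg 1: a=4, c=M1/2=-59/14, d=(M2−M1)/(6·2)=17/21, b=Δ1−h1·(2M1+M2)/6=88/21
seg 2: a=2, c=M2/2=9/14, d=(M3−M2)/(6·3)=-1/14, b=Δ2−h2·(2M2+M3)/6=-62/21
t_q=1/2 → seg 0, τ=1/2; S=-3+353/42·τ+0·τ²+-59/42·τ³=115/112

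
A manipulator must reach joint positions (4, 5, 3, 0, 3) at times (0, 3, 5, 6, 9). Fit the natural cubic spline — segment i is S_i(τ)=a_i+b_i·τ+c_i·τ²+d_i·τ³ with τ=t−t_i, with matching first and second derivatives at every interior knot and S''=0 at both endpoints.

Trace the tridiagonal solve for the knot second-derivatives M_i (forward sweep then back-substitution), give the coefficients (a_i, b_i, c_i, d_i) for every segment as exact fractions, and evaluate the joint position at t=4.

  seg 0: a=4 b=107/219 c=0 d=-34/1971
  seg 1: a=5 b=5/219 c=-34/219 d=-13/73
  seg 2: a=3 b=-599/219 c=-268/219 d=70/73
  seg 3: a=0 b=-505/219 c=362/219 d=-362/1971
S(4) = 1027/219

Δ: Δ0=1/3, Δ1=-1, Δ2=-3, Δ3=1
row 1: diag=10, rhs=-8; c'=1/5, d'=-4/5
row 2: denom=6−2·1/5=28/5; d'=(-12−2·-4/5)/(28/5)=-13/7
row 3: denom=8−1·5/28=219/28; d'=(24−1·-13/7)/(219/28)=724/219
back: M3=724/219
back: M2=-13/7−5/28·724/219=-536/219
back: M1=-4/5−1/5·-536/219=-68/219
M: M0=0, M1=-68/219, M2=-536/219, M3=724/219, M4=0
seg 0: a=4, c=M0/2=0, d=(M1−M0)/(6·3)=-34/1971, b=Δ0−h0·(2M0+M1)/6=107/219
seg 1: a=5, c=M1/2=-34/219, d=(M2−M1)/(6·2)=-13/73, b=Δ1−h1·(2M1+M2)/6=5/219
seg 2: a=3, c=M2/2=-268/219, d=(M3−M2)/(6·1)=70/73, b=Δ2−h2·(2M2+M3)/6=-599/219
seg 3: a=0, c=M3/2=362/219, d=(M4−M3)/(6·3)=-362/1971, b=Δ3−h3·(2M3+M4)/6=-505/219
t_q=4 → seg 1, τ=1; S=5+5/219·τ+-34/219·τ²+-13/73·τ³=1027/219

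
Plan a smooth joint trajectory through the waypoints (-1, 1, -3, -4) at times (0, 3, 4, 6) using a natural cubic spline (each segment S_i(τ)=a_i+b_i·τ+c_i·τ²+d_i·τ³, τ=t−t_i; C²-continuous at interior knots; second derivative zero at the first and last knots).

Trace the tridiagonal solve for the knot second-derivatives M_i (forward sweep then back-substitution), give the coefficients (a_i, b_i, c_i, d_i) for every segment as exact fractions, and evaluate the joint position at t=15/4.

  seg 0: a=-1 b=755/282 c=0 d=-21/94
  seg 1: a=1 b=-473/141 c=-189/94 d=385/282
  seg 2: a=-3 b=-925/282 c=98/47 d=-49/141
S(15/4) = -12459/6016

Δ: Δ0=2/3, Δ1=-4, Δ2=-1/2
row 1: diag=8, rhs=-28; c'=1/8, d'=-7/2
row 2: denom=6−1·1/8=47/8; d'=(21−1·-7/2)/(47/8)=196/47
back: M2=196/47
back: M1=-7/2−1/8·196/47=-189/47
M: M0=0, M1=-189/47, M2=196/47, M3=0
seg 0: a=-1, c=M0/2=0, d=(M1−M0)/(6·3)=-21/94, b=Δ0−h0·(2M0+M1)/6=755/282
seg 1: a=1, c=M1/2=-189/94, d=(M2−M1)/(6·1)=385/282, b=Δ1−h1·(2M1+M2)/6=-473/141
seg 2: a=-3, c=M2/2=98/47, d=(M3−M2)/(6·2)=-49/141, b=Δ2−h2·(2M2+M3)/6=-925/282
t_q=15/4 → seg 1, τ=3/4; S=1+-473/141·τ+-189/94·τ²+385/282·τ³=-12459/6016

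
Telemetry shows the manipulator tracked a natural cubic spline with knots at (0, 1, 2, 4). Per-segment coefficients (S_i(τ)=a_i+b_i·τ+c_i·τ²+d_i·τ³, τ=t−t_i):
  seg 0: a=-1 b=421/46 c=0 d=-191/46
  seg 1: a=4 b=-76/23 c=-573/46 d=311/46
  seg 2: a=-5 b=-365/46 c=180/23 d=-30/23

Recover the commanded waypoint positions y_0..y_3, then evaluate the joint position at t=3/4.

y_0=-1 y_1=4 y_2=-5 y_3=0
S(3/4) = 12107/2944

y_0 = S_0(0) = a_0 = -1
y_1 = S_1(0) = a_1 = 4
y_2 = S_2(0) = a_2 = -5
y_3 = S_2(2) = 0
t_q=3/4 is in segment 0 (τ=3/4); S_0(τ)=12107/2944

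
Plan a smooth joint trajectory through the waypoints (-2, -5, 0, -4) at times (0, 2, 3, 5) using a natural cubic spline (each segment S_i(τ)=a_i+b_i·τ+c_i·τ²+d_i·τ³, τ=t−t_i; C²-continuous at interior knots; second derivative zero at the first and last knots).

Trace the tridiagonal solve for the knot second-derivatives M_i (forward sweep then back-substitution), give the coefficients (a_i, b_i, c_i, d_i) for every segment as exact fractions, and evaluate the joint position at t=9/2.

  seg 0: a=-2 b=-289/70 c=0 d=23/35
  seg 1: a=-5 b=263/70 c=138/35 d=-27/10
  seg 2: a=0 b=124/35 c=-291/70 d=97/140
S(9/2) = -381/224

Δ: Δ0=-3/2, Δ1=5, Δ2=-2
row 1: diag=6, rhs=39; c'=1/6, d'=13/2
row 2: denom=6−1·1/6=35/6; d'=(-42−1·13/2)/(35/6)=-291/35
back: M2=-291/35
back: M1=13/2−1/6·-291/35=276/35
M: M0=0, M1=276/35, M2=-291/35, M3=0
seg 0: a=-2, c=M0/2=0, d=(M1−M0)/(6·2)=23/35, b=Δ0−h0·(2M0+M1)/6=-289/70
seg 1: a=-5, c=M1/2=138/35, d=(M2−M1)/(6·1)=-27/10, b=Δ1−h1·(2M1+M2)/6=263/70
seg 2: a=0, c=M2/2=-291/70, d=(M3−M2)/(6·2)=97/140, b=Δ2−h2·(2M2+M3)/6=124/35
t_q=9/2 → seg 2, τ=3/2; S=0+124/35·τ+-291/70·τ²+97/140·τ³=-381/224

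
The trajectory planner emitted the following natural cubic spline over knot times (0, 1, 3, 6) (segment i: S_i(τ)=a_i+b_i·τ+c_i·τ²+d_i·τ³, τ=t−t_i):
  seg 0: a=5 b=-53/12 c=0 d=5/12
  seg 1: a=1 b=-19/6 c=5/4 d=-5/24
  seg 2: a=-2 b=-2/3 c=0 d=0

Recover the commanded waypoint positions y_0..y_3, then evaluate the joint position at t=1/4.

y_0=5 y_1=1 y_2=-2 y_3=-4
S(1/4) = 999/256

y_0 = S_0(0) = a_0 = 5
y_1 = S_1(0) = a_1 = 1
y_2 = S_2(0) = a_2 = -2
y_3 = S_2(3) = -4
t_q=1/4 is in segment 0 (τ=1/4); S_0(τ)=999/256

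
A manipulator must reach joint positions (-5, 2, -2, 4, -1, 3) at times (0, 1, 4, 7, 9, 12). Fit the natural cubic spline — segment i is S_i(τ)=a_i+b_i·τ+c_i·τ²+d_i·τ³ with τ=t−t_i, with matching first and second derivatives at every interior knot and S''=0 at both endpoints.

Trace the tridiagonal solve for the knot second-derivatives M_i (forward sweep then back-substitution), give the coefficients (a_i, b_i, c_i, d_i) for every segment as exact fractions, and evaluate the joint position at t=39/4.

  seg 0: a=-5 b=5309/636 c=0 d=-857/636
  seg 1: a=2 b=1369/318 c=-857/212 d=4127/5724
  seg 2: a=-2 b=-307/636 c=389/159 d=-3089/5724
  seg 3: a=4 b=-119/318 c=-511/212 d=857/1272
  seg 4: a=-1 b=-307/159 c=173/106 d=-173/954
S(39/4) = -10899/6784

Δ: Δ0=7, Δ1=-4/3, Δ2=2, Δ3=-5/2, Δ4=4/3
row 1: diag=8, rhs=-50; c'=3/8, d'=-25/4
row 2: denom=12−3·3/8=87/8; d'=(20−3·-25/4)/(87/8)=310/87
row 3: denom=10−3·8/29=266/29; d'=(-27−3·310/87)/(266/29)=-1093/266
row 4: denom=10−2·29/133=1272/133; d'=(23−2·-1093/266)/(1272/133)=173/53
back: M4=173/53
back: M3=-1093/266−29/133·173/53=-511/106
back: M2=310/87−8/29·-511/106=778/159
back: M1=-25/4−3/8·778/159=-857/106
M: M0=0, M1=-857/106, M2=778/159, M3=-511/106, M4=173/53, M5=0
seg 0: a=-5, c=M0/2=0, d=(M1−M0)/(6·1)=-857/636, b=Δ0−h0·(2M0+M1)/6=5309/636
seg 1: a=2, c=M1/2=-857/212, d=(M2−M1)/(6·3)=4127/5724, b=Δ1−h1·(2M1+M2)/6=1369/318
seg 2: a=-2, c=M2/2=389/159, d=(M3−M2)/(6·3)=-3089/5724, b=Δ2−h2·(2M2+M3)/6=-307/636
seg 3: a=4, c=M3/2=-511/212, d=(M4−M3)/(6·2)=857/1272, b=Δ3−h3·(2M3+M4)/6=-119/318
seg 4: a=-1, c=M4/2=173/106, d=(M5−M4)/(6·3)=-173/954, b=Δ4−h4·(2M4+M5)/6=-307/159
t_q=39/4 → seg 4, τ=3/4; S=-1+-307/159·τ+173/106·τ²+-173/954·τ³=-10899/6784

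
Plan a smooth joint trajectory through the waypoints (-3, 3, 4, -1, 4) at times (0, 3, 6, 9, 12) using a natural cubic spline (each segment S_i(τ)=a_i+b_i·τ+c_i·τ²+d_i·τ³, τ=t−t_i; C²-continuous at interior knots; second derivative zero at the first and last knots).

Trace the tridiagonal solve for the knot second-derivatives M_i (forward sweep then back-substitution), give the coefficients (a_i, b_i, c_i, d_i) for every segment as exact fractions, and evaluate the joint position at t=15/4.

  seg 0: a=-3 b=377/168 c=0 d=-41/1512
  seg 1: a=3 b=127/84 c=-41/168 d=-25/504
  seg 2: a=4 b=-31/24 c=-29/42 d=95/504
  seg 3: a=-1 b=-29/84 c=169/168 d=-169/1512
S(15/4) = 14249/3584

Δ: Δ0=2, Δ1=1/3, Δ2=-5/3, Δ3=5/3
row 1: diag=12, rhs=-10; c'=1/4, d'=-5/6
row 2: denom=12−3·1/4=45/4; d'=(-12−3·-5/6)/(45/4)=-38/45
row 3: denom=12−3·4/15=56/5; d'=(20−3·-38/45)/(56/5)=169/84
back: M3=169/84
back: M2=-38/45−4/15·169/84=-29/21
back: M1=-5/6−1/4·-29/21=-41/84
M: M0=0, M1=-41/84, M2=-29/21, M3=169/84, M4=0
seg 0: a=-3, c=M0/2=0, d=(M1−M0)/(6·3)=-41/1512, b=Δ0−h0·(2M0+M1)/6=377/168
seg 1: a=3, c=M1/2=-41/168, d=(M2−M1)/(6·3)=-25/504, b=Δ1−h1·(2M1+M2)/6=127/84
seg 2: a=4, c=M2/2=-29/42, d=(M3−M2)/(6·3)=95/504, b=Δ2−h2·(2M2+M3)/6=-31/24
seg 3: a=-1, c=M3/2=169/168, d=(M4−M3)/(6·3)=-169/1512, b=Δ3−h3·(2M3+M4)/6=-29/84
t_q=15/4 → seg 1, τ=3/4; S=3+127/84·τ+-41/168·τ²+-25/504·τ³=14249/3584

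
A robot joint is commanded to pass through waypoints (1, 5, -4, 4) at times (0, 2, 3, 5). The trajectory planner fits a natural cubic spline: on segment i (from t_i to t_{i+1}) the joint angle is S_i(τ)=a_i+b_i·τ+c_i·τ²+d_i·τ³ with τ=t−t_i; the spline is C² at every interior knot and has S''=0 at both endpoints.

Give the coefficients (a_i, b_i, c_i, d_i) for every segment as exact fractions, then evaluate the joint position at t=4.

  seg 0: a=1 b=228/35 c=0 d=-79/70
  seg 1: a=5 b=-246/35 c=-237/35 d=24/5
  seg 2: a=-4 b=-216/35 c=267/35 d=-89/70
S(4) = -267/70

Δ: Δ0=2, Δ1=-9, Δ2=4
row 1: diag=6, rhs=-66; c'=1/6, d'=-11
row 2: denom=6−1·1/6=35/6; d'=(78−1·-11)/(35/6)=534/35
back: M2=534/35
back: M1=-11−1/6·534/35=-474/35
M: M0=0, M1=-474/35, M2=534/35, M3=0
seg 0: a=1, c=M0/2=0, d=(M1−M0)/(6·2)=-79/70, b=Δ0−h0·(2M0+M1)/6=228/35
seg 1: a=5, c=M1/2=-237/35, d=(M2−M1)/(6·1)=24/5, b=Δ1−h1·(2M1+M2)/6=-246/35
seg 2: a=-4, c=M2/2=267/35, d=(M3−M2)/(6·2)=-89/70, b=Δ2−h2·(2M2+M3)/6=-216/35
t_q=4 → seg 2, τ=1; S=-4+-216/35·τ+267/35·τ²+-89/70·τ³=-267/70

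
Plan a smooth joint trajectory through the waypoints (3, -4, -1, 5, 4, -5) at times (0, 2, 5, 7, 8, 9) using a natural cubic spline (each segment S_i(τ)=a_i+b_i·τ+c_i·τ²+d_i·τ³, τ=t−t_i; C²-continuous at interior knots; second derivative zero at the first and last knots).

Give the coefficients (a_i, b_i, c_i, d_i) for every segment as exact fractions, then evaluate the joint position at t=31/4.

  seg 0: a=3 b=-16639/3866 c=0 d=777/3866
  seg 1: a=-4 b=-7315/3866 c=2331/1933 d=-935/11598
  seg 2: a=-1 b=6121/1933 c=1857/3866 d=-2179/7732
  seg 3: a=5 b=3298/1933 c=-2340/1933 d=-2891/1933
  seg 4: a=4 b=-10055/1933 c=-11013/1933 d=3671/1933
S(31/4) = 614567/123712

Δ: Δ0=-7/2, Δ1=1, Δ2=3, Δ3=-1, Δ4=-9
row 1: diag=10, rhs=27; c'=3/10, d'=27/10
row 2: denom=10−3·3/10=91/10; d'=(12−3·27/10)/(91/10)=3/7
row 3: denom=6−2·20/91=506/91; d'=(-24−2·3/7)/(506/91)=-1131/253
row 4: denom=4−1·91/506=1933/506; d'=(-48−1·-1131/253)/(1933/506)=-22026/1933
back: M4=-22026/1933
back: M3=-1131/253−91/506·-22026/1933=-4680/1933
back: M2=3/7−20/91·-4680/1933=1857/1933
back: M1=27/10−3/10·1857/1933=4662/1933
M: M0=0, M1=4662/1933, M2=1857/1933, M3=-4680/1933, M4=-22026/1933, M5=0
seg 0: a=3, c=M0/2=0, d=(M1−M0)/(6·2)=777/3866, b=Δ0−h0·(2M0+M1)/6=-16639/3866
seg 1: a=-4, c=M1/2=2331/1933, d=(M2−M1)/(6·3)=-935/11598, b=Δ1−h1·(2M1+M2)/6=-7315/3866
seg 2: a=-1, c=M2/2=1857/3866, d=(M3−M2)/(6·2)=-2179/7732, b=Δ2−h2·(2M2+M3)/6=6121/1933
seg 3: a=5, c=M3/2=-2340/1933, d=(M4−M3)/(6·1)=-2891/1933, b=Δ3−h3·(2M3+M4)/6=3298/1933
seg 4: a=4, c=M4/2=-11013/1933, d=(M5−M4)/(6·1)=3671/1933, b=Δ4−h4·(2M4+M5)/6=-10055/1933
t_q=31/4 → seg 3, τ=3/4; S=5+3298/1933·τ+-2340/1933·τ²+-2891/1933·τ³=614567/123712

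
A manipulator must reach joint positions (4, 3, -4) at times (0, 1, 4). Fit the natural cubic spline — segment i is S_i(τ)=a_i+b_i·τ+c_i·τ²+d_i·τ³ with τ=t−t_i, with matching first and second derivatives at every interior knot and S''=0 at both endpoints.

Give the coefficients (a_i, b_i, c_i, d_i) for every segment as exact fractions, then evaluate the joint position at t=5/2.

Δ: Δ0=-1, Δ1=-7/3
row 1: diag=8, rhs=-8; c'=3/8, d'=-1
back: M1=-1
M: M0=0, M1=-1, M2=0
seg 0: a=4, c=M0/2=0, d=(M1−M0)/(6·1)=-1/6, b=Δ0−h0·(2M0+M1)/6=-5/6
seg 1: a=3, c=M1/2=-1/2, d=(M2−M1)/(6·3)=1/18, b=Δ1−h1·(2M1+M2)/6=-4/3
t_q=5/2 → seg 1, τ=3/2; S=3+-4/3·τ+-1/2·τ²+1/18·τ³=1/16

  seg 0: a=4 b=-5/6 c=0 d=-1/6
  seg 1: a=3 b=-4/3 c=-1/2 d=1/18
S(5/2) = 1/16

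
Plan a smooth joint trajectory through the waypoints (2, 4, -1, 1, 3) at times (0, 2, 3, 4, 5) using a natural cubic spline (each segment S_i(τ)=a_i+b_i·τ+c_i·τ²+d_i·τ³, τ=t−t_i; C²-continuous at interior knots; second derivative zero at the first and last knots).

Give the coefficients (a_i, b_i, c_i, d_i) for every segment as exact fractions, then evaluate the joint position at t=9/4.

Δ: Δ0=1, Δ1=-5, Δ2=2, Δ3=2
row 1: diag=6, rhs=-36; c'=1/6, d'=-6
row 2: denom=4−1·1/6=23/6; d'=(42−1·-6)/(23/6)=288/23
row 3: denom=4−1·6/23=86/23; d'=(0−1·288/23)/(86/23)=-144/43
back: M3=-144/43
back: M2=288/23−6/23·-144/43=576/43
back: M1=-6−1/6·576/43=-354/43
M: M0=0, M1=-354/43, M2=576/43, M3=-144/43, M4=0
seg 0: a=2, c=M0/2=0, d=(M1−M0)/(6·2)=-59/86, b=Δ0−h0·(2M0+M1)/6=161/43
seg 1: a=4, c=M1/2=-177/43, d=(M2−M1)/(6·1)=155/43, b=Δ1−h1·(2M1+M2)/6=-193/43
seg 2: a=-1, c=M2/2=288/43, d=(M3−M2)/(6·1)=-120/43, b=Δ2−h2·(2M2+M3)/6=-82/43
seg 3: a=1, c=M3/2=-72/43, d=(M4−M3)/(6·1)=24/43, b=Δ3−h3·(2M3+M4)/6=134/43
t_q=9/4 → seg 1, τ=1/4; S=4+-193/43·τ+-177/43·τ²+155/43·τ³=7367/2752

  seg 0: a=2 b=161/43 c=0 d=-59/86
  seg 1: a=4 b=-193/43 c=-177/43 d=155/43
  seg 2: a=-1 b=-82/43 c=288/43 d=-120/43
  seg 3: a=1 b=134/43 c=-72/43 d=24/43
S(9/4) = 7367/2752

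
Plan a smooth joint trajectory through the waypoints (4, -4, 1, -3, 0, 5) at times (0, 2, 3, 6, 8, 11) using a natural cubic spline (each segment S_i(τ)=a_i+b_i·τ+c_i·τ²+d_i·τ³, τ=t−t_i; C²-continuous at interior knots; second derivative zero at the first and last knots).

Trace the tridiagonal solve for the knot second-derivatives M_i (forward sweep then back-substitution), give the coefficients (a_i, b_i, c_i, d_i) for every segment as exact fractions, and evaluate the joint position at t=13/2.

Δ: Δ0=-4, Δ1=5, Δ2=-4/3, Δ3=3/2, Δ4=5/3
row 1: diag=6, rhs=54; c'=1/6, d'=9
row 2: denom=8−1·1/6=47/6; d'=(-38−1·9)/(47/6)=-6
row 3: denom=10−3·18/47=416/47; d'=(17−3·-6)/(416/47)=1645/416
row 4: denom=10−2·47/208=993/104; d'=(1−2·1645/416)/(993/104)=-479/662
back: M4=-479/662
back: M3=1645/416−47/208·-479/662=1363/331
back: M2=-6−18/47·1363/331=-2508/331
back: M1=9−1/6·-2508/331=3397/331
M: M0=0, M1=3397/331, M2=-2508/331, M3=1363/331, M4=-479/662, M5=0
seg 0: a=4, c=M0/2=0, d=(M1−M0)/(6·2)=3397/3972, b=Δ0−h0·(2M0+M1)/6=-7369/993
seg 1: a=-4, c=M1/2=3397/662, d=(M2−M1)/(6·1)=-5905/1986, b=Δ1−h1·(2M1+M2)/6=2822/993
seg 2: a=1, c=M2/2=-1254/331, d=(M3−M2)/(6·3)=3871/5958, b=Δ2−h2·(2M2+M3)/6=8311/1986
seg 3: a=-3, c=M3/2=1363/662, d=(M4−M3)/(6·2)=-3205/7944, b=Δ3−h3·(2M3+M4)/6=-997/993
seg 4: a=0, c=M4/2=-479/1324, d=(M5−M4)/(6·3)=479/11916, b=Δ4−h4·(2M4+M5)/6=4747/1986
t_q=13/2 → seg 3, τ=1/2; S=-3+-997/993·τ+1363/662·τ²+-3205/7944·τ³=-64351/21184

  seg 0: a=4 b=-7369/993 c=0 d=3397/3972
  seg 1: a=-4 b=2822/993 c=3397/662 d=-5905/1986
  seg 2: a=1 b=8311/1986 c=-1254/331 d=3871/5958
  seg 3: a=-3 b=-997/993 c=1363/662 d=-3205/7944
  seg 4: a=0 b=4747/1986 c=-479/1324 d=479/11916
S(13/2) = -64351/21184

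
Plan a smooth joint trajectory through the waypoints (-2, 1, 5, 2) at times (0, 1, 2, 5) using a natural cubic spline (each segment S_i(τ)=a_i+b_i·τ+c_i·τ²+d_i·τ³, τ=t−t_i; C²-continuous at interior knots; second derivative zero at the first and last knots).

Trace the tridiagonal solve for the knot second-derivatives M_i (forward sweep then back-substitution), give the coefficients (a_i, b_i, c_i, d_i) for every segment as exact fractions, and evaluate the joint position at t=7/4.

  seg 0: a=-2 b=80/31 c=0 d=13/31
  seg 1: a=1 b=119/31 c=39/31 d=-34/31
  seg 2: a=5 b=95/31 c=-63/31 d=7/31
S(7/4) = 4091/992

Δ: Δ0=3, Δ1=4, Δ2=-1
row 1: diag=4, rhs=6; c'=1/4, d'=3/2
row 2: denom=8−1·1/4=31/4; d'=(-30−1·3/2)/(31/4)=-126/31
back: M2=-126/31
back: M1=3/2−1/4·-126/31=78/31
M: M0=0, M1=78/31, M2=-126/31, M3=0
seg 0: a=-2, c=M0/2=0, d=(M1−M0)/(6·1)=13/31, b=Δ0−h0·(2M0+M1)/6=80/31
seg 1: a=1, c=M1/2=39/31, d=(M2−M1)/(6·1)=-34/31, b=Δ1−h1·(2M1+M2)/6=119/31
seg 2: a=5, c=M2/2=-63/31, d=(M3−M2)/(6·3)=7/31, b=Δ2−h2·(2M2+M3)/6=95/31
t_q=7/4 → seg 1, τ=3/4; S=1+119/31·τ+39/31·τ²+-34/31·τ³=4091/992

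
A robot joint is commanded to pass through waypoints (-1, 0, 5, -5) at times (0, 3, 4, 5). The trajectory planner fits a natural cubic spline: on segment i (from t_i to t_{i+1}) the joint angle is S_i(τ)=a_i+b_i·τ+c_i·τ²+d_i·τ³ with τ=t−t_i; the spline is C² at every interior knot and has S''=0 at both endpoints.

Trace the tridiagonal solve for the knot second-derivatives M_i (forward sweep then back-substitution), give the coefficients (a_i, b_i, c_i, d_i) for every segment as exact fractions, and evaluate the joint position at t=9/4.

  seg 0: a=-1 b=-272/93 c=0 d=101/279
  seg 1: a=0 b=637/93 c=101/31 d=-475/93
  seg 2: a=5 b=-182/93 c=-374/31 d=374/93
S(9/4) = -6859/1984

Δ: Δ0=1/3, Δ1=5, Δ2=-10
row 1: diag=8, rhs=28; c'=1/8, d'=7/2
row 2: denom=4−1·1/8=31/8; d'=(-90−1·7/2)/(31/8)=-748/31
back: M2=-748/31
back: M1=7/2−1/8·-748/31=202/31
M: M0=0, M1=202/31, M2=-748/31, M3=0
seg 0: a=-1, c=M0/2=0, d=(M1−M0)/(6·3)=101/279, b=Δ0−h0·(2M0+M1)/6=-272/93
seg 1: a=0, c=M1/2=101/31, d=(M2−M1)/(6·1)=-475/93, b=Δ1−h1·(2M1+M2)/6=637/93
seg 2: a=5, c=M2/2=-374/31, d=(M3−M2)/(6·1)=374/93, b=Δ2−h2·(2M2+M3)/6=-182/93
t_q=9/4 → seg 0, τ=9/4; S=-1+-272/93·τ+0·τ²+101/279·τ³=-6859/1984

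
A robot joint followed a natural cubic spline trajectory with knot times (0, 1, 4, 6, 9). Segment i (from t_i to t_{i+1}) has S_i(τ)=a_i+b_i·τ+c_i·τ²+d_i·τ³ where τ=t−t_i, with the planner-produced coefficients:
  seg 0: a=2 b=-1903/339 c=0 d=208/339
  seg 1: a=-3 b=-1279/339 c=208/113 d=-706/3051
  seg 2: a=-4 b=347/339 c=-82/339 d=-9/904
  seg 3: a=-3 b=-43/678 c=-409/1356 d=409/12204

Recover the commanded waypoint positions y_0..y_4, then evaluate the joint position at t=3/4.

y_0=2 y_1=-3 y_2=-4 y_3=-3 y_4=-5
S(3/4) = -441/226

y_0 = S_0(0) = a_0 = 2
y_1 = S_1(0) = a_1 = -3
y_2 = S_2(0) = a_2 = -4
y_3 = S_3(0) = a_3 = -3
y_4 = S_3(3) = -5
t_q=3/4 is in segment 0 (τ=3/4); S_0(τ)=-441/226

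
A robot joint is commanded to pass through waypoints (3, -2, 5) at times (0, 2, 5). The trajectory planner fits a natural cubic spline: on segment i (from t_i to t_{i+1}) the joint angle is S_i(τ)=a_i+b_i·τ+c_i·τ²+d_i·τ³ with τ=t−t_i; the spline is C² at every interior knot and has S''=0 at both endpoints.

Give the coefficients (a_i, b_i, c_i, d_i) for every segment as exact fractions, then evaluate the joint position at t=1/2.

  seg 0: a=3 b=-52/15 c=0 d=29/120
  seg 1: a=-2 b=-17/30 c=29/20 d=-29/180
S(1/2) = 83/64

Δ: Δ0=-5/2, Δ1=7/3
row 1: diag=10, rhs=29; c'=3/10, d'=29/10
back: M1=29/10
M: M0=0, M1=29/10, M2=0
seg 0: a=3, c=M0/2=0, d=(M1−M0)/(6·2)=29/120, b=Δ0−h0·(2M0+M1)/6=-52/15
seg 1: a=-2, c=M1/2=29/20, d=(M2−M1)/(6·3)=-29/180, b=Δ1−h1·(2M1+M2)/6=-17/30
t_q=1/2 → seg 0, τ=1/2; S=3+-52/15·τ+0·τ²+29/120·τ³=83/64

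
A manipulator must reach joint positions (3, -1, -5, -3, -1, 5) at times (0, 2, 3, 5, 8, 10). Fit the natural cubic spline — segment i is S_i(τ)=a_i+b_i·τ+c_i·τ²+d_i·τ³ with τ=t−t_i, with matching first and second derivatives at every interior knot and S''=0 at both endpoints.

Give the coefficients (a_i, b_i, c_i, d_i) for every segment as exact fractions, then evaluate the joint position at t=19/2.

Δ: Δ0=-2, Δ1=-4, Δ2=1, Δ3=2/3, Δ4=3
row 1: diag=6, rhs=-12; c'=1/6, d'=-2
row 2: denom=6−1·1/6=35/6; d'=(30−1·-2)/(35/6)=192/35
row 3: denom=10−2·12/35=326/35; d'=(-2−2·192/35)/(326/35)=-227/163
row 4: denom=10−3·105/326=2945/326; d'=(14−3·-227/163)/(2945/326)=5926/2945
back: M4=5926/2945
back: M3=-227/163−105/326·5926/2945=-1202/589
back: M2=192/35−12/35·-1202/589=18216/2945
back: M1=-2−1/6·18216/2945=-8926/2945
M: M0=0, M1=-8926/2945, M2=18216/2945, M3=-1202/589, M4=5926/2945, M5=0
seg 0: a=3, c=M0/2=0, d=(M1−M0)/(6·2)=-4463/17670, b=Δ0−h0·(2M0+M1)/6=-8744/8835
seg 1: a=-1, c=M1/2=-4463/2945, d=(M2−M1)/(6·1)=13571/8835, b=Δ1−h1·(2M1+M2)/6=-35522/8835
seg 2: a=-5, c=M2/2=9108/2945, d=(M3−M2)/(6·2)=-12113/17670, b=Δ2−h2·(2M2+M3)/6=-21587/8835
seg 3: a=-3, c=M3/2=-601/589, d=(M4−M3)/(6·3)=5968/26505, b=Δ3−h3·(2M3+M4)/6=15031/8835
seg 4: a=-1, c=M4/2=2963/2945, d=(M5−M4)/(6·2)=-2963/17670, b=Δ4−h4·(2M4+M5)/6=14653/8835
t_q=19/2 → seg 4, τ=3/2; S=-1+14653/8835·τ+2963/2945·τ²+-2963/17670·τ³=30021/9424

  seg 0: a=3 b=-8744/8835 c=0 d=-4463/17670
  seg 1: a=-1 b=-35522/8835 c=-4463/2945 d=13571/8835
  seg 2: a=-5 b=-21587/8835 c=9108/2945 d=-12113/17670
  seg 3: a=-3 b=15031/8835 c=-601/589 d=5968/26505
  seg 4: a=-1 b=14653/8835 c=2963/2945 d=-2963/17670
S(19/2) = 30021/9424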